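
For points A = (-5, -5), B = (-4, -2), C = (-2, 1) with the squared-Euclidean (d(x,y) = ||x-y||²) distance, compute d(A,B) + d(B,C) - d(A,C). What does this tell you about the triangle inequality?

d(A,B) = 1² + 3² = 10, d(B,C) = 2² + 3² = 13, d(A,C) = 3² + 6² = 45.
d(A,B) + d(B,C) - d(A,C) = 10 + 13 - 45 = 23 - 45 = -22. This is < 0, so the triangle inequality FAILS for these points (squared-Euclidean is not a metric).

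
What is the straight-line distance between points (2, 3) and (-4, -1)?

√(Σ(x_i - y_i)²) = √((2 - (-4))² + (3 - (-1))²)
= √(6² + 4²) = √(36 + 16) = √52 ≈ 7.2111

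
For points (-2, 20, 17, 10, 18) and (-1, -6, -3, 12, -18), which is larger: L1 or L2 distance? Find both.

L1 = |-2 - (-1)| + |20 - (-6)| + |17 - (-3)| + |10 - 12| + |18 - (-18)| = 1 + 26 + 20 + 2 + 36 = 85
L2 = √(1² + 26² + 20² + 2² + 36²) = √2377 ≈ 48.7545
L1 ≥ L2 always (equality iff movement is along one axis); L1 > L2 here.
Ratio L1/L2 = 85/√2377 ≈ 1.7434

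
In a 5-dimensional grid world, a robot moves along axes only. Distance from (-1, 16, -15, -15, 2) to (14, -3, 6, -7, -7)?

Σ|x_i - y_i| = |-1 - 14| + |16 - (-3)| + |-15 - 6| + |-15 - (-7)| + |2 - (-7)| = 15 + 19 + 21 + 8 + 9 = 72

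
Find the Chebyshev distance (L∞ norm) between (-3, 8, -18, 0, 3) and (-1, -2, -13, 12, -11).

max(|x_i - y_i|) = max(|-3 - (-1)|, |8 - (-2)|, |-18 - (-13)|, |0 - 12|, |3 - (-11)|) = max(2, 10, 5, 12, 14) = 14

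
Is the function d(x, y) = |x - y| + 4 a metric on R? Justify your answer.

No. d fails identity of indiscernibles (specifically d(x,x) = 0): d(1, 1) = |1 - 1| + 4 = 0 + 4 = 4 ≠ 0.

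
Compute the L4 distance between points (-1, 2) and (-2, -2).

(Σ|x_i - y_i|^4)^(1/4) = (|-1 - (-2)|^4 + |2 - (-2)|^4)^(1/4)
= (1^4 + 4^4)^(1/4) = (1 + 256)^(1/4) = (257)^(1/4) ≈ 4.0039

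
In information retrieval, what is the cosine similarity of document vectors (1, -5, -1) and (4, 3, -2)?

With u = (1, -5, -1), v = (4, 3, -2):
u·v = 1·4 + (-5)·3 + (-1)·(-2) = 4 + (-15) + 2 = -9.
|u| = √(1² + (-5)² + (-1)²) = √27, |v| = √(4² + 3² + (-2)²) = √29, so |u||v| = √(27·29) = √783.
cos θ = (u·v)/(|u||v|) = -9/√783 ≈ -0.3216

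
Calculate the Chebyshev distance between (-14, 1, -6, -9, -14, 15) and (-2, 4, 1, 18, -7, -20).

max(|x_i - y_i|) = max(|-14 - (-2)|, |1 - 4|, |-6 - 1|, |-9 - 18|, |-14 - (-7)|, |15 - (-20)|) = max(12, 3, 7, 27, 7, 35) = 35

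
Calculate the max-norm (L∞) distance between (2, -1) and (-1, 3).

max(|x_i - y_i|) = max(|2 - (-1)|, |-1 - 3|) = max(3, 4) = 4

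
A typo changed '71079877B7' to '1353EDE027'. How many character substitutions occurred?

Differing positions: 1, 2, 3, 4, 5, 6, 7, 8, 9. Hamming distance = 9.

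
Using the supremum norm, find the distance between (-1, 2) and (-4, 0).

max(|x_i - y_i|) = max(|-1 - (-4)|, |2 - 0|) = max(3, 2) = 3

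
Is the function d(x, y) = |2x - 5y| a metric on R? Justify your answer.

No. d fails symmetry: d(3, 7) = |2·3 - 5·7| = |-29| = 29, but d(7, 3) = |2·7 - 5·3| = |-1| = 1. Since 29 ≠ 1, d(x,y) ≠ d(y,x) in general.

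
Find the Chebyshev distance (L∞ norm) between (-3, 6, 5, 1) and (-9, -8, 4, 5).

max(|x_i - y_i|) = max(|-3 - (-9)|, |6 - (-8)|, |5 - 4|, |1 - 5|) = max(6, 14, 1, 4) = 14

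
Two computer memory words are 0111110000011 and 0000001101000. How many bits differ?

Differing positions: 2, 3, 4, 5, 6, 7, 8, 10, 12, 13. Hamming distance = 10.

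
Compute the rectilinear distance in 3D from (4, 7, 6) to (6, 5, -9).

Σ|x_i - y_i| = |4 - 6| + |7 - 5| + |6 - (-9)| = 2 + 2 + 15 = 19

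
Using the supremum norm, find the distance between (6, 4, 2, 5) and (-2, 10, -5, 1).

max(|x_i - y_i|) = max(|6 - (-2)|, |4 - 10|, |2 - (-5)|, |5 - 1|) = max(8, 6, 7, 4) = 8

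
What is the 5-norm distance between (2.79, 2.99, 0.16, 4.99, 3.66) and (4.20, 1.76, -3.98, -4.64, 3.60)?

(Σ|x_i - y_i|^5)^(1/5) = (|2.79 - 4.2|^5 + |2.99 - 1.76|^5 + |0.16 - (-3.98)|^5 + |4.99 - (-4.64)|^5 + |3.66 - 3.6|^5)^(1/5)
= (1.41^5 + 1.23^5 + 4.14^5 + 9.63^5 + 0.06^5)^(1/5) ≈ (5.5731 + 2.8153 + 1216.1908 + 82819.2771 + 0)^(1/5) = (84043.8563)^(1/5) ≈ 9.6583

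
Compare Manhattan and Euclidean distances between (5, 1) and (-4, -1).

L1 = |5 - (-4)| + |1 - (-1)| = 9 + 2 = 11
L2 = √(9² + 2²) = √85 ≈ 9.2195
L1 ≥ L2 always (equality iff movement is along one axis); L1 > L2 here.
Ratio L1/L2 = 11/√85 ≈ 1.1931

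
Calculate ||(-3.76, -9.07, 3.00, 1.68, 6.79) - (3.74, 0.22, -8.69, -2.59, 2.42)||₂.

√(Σ(x_i - y_i)²) = √((-3.76 - 3.74)² + (-9.07 - 0.22)² + (3 - (-8.69))² + (1.68 - (-2.59))² + (6.79 - 2.42)²)
= √((-7.5)² + (-9.29)² + 11.69² + 4.27² + 4.37²) = √(56.25 + 86.3041 + 136.6561 + 18.2329 + 19.0969) = √316.54 ≈ 17.7916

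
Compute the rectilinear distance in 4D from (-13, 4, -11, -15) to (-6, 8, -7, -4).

Σ|x_i - y_i| = |-13 - (-6)| + |4 - 8| + |-11 - (-7)| + |-15 - (-4)| = 7 + 4 + 4 + 11 = 26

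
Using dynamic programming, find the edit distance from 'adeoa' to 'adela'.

Let D[i][j] be the edit distance between the first i characters of 'adeoa' and the first j characters of 'adela', with D[i][0] = i, D[0][j] = j, and D[i][j] = D[i-1][j-1] if the characters match, else 1 + min(D[i-1][j], D[i][j-1], D[i-1][j-1]). Filling the table (rows: prefixes of 'adeoa', columns: prefixes of 'adela'):
     ε  a  d  e  l  a
  ε  0  1  2  3  4  5
  a  1  0  1  2  3  4
  d  2  1  0  1  2  3
  e  3  2  1  0  1  2
  o  4  3  2  1  1  2
  a  5  4  3  2  2  1
The bottom-right entry gives D[5][5] = 1, so no sequence of fewer than 1 edit works. Backtracking through the table gives one optimal edit sequence (1 edit):
  adeoa → adela (sub o→l @4)
Edit distance = 1.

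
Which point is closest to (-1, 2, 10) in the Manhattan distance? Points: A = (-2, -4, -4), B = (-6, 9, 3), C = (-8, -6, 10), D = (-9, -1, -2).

Distances: d(A) = 21, d(B) = 19, d(C) = 15, d(D) = 23. Nearest: C = (-8, -6, 10) with distance 15.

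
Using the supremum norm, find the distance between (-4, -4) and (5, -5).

max(|x_i - y_i|) = max(|-4 - 5|, |-4 - (-5)|) = max(9, 1) = 9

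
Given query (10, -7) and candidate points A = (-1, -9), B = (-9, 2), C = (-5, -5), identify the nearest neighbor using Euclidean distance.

Distances: d(A) ≈ 11.1803, d(B) ≈ 21.0238, d(C) ≈ 15.1327. Nearest: A = (-1, -9) with distance 11.1803.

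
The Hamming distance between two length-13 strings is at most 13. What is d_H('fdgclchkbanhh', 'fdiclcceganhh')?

Differing positions: 3, 7, 8, 9. Hamming distance = 4. The maximum possible Hamming distance for length-13 strings is 13, so d_H/13 = 4/13 ≈ 0.3077.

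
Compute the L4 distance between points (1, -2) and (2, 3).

(Σ|x_i - y_i|^4)^(1/4) = (|1 - 2|^4 + |-2 - 3|^4)^(1/4)
= (1^4 + 5^4)^(1/4) = (1 + 625)^(1/4) = (626)^(1/4) ≈ 5.002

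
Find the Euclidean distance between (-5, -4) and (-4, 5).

√(Σ(x_i - y_i)²) = √((-5 - (-4))² + (-4 - 5)²)
= √((-1)² + (-9)²) = √(1 + 81) = √82 ≈ 9.0554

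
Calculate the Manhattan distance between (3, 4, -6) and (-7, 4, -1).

Σ|x_i - y_i| = |3 - (-7)| + |4 - 4| + |-6 - (-1)| = 10 + 0 + 5 = 15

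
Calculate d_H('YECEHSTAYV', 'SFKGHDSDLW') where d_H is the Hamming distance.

Differing positions: 1, 2, 3, 4, 6, 7, 8, 9, 10. Hamming distance = 9.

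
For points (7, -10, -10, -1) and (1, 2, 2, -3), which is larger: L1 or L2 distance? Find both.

L1 = |7 - 1| + |-10 - 2| + |-10 - 2| + |-1 - (-3)| = 6 + 12 + 12 + 2 = 32
L2 = √(6² + 12² + 12² + 2²) = √328 ≈ 18.1108
L1 ≥ L2 always (equality iff movement is along one axis); L1 > L2 here.
Ratio L1/L2 = 32/√328 ≈ 1.7669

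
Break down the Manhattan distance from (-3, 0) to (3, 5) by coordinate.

Σ|x_i - y_i| = |-3 - 3| + |0 - 5| = 6 + 5 = 11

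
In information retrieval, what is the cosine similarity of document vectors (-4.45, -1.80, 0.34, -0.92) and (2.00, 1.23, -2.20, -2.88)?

With u = (-4.45, -1.80, 0.34, -0.92), v = (2.00, 1.23, -2.20, -2.88):
u·v = (-4.45)·2 + (-1.8)·1.23 + 0.34·(-2.2) + (-0.92)·(-2.88) = (-8.9) + (-2.214) + (-0.748) + 2.6496 = -9.2124.
|u| = √((-4.45)² + (-1.8)² + 0.34² + (-0.92)²) = √(19.8025 + 3.24 + 0.1156 + 0.8464) = √24.0045, |v| = √(2² + 1.23² + (-2.2)² + (-2.88)²) = √(4 + 1.5129 + 4.84 + 8.2944) = √18.6473.
cos θ = (u·v)/(|u||v|) = -9.2124/(√24.0045·√18.6473) ≈ -0.4354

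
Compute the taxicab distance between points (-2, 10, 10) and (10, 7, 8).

Σ|x_i - y_i| = |-2 - 10| + |10 - 7| + |10 - 8| = 12 + 3 + 2 = 17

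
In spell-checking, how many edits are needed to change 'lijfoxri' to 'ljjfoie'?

Let D[i][j] be the edit distance between the first i characters of 'lijfoxri' and the first j characters of 'ljjfoie', with D[i][0] = i, D[0][j] = j, and D[i][j] = D[i-1][j-1] if the characters match, else 1 + min(D[i-1][j], D[i][j-1], D[i-1][j-1]). Filling the table (rows: prefixes of 'lijfoxri', columns: prefixes of 'ljjfoie'):
     ε  l  j  j  f  o  i  e
  ε  0  1  2  3  4  5  6  7
  l  1  0  1  2  3  4  5  6
  i  2  1  1  2  3  4  4  5
  j  3  2  1  1  2  3  4  5
  f  4  3  2  2  1  2  3  4
  o  5  4  3  3  2  1  2  3
  x  6  5  4  4  3  2  2  3
  r  7  6  5  5  4  3  3  3
  i  8  7  6  6  5  4  3  4
The bottom-right entry gives D[8][7] = 4, so no sequence of fewer than 4 edits works. Backtracking through the table gives one optimal edit sequence (4 edits):
  lijfoxri → ljjfoxri (sub i→j @2)
  ljjfoxri → ljjfori (del x @6)
  ljjfori → ljjfoii (sub r→i @6)
  ljjfoii → ljjfoie (sub i→e @7)
Edit distance = 4.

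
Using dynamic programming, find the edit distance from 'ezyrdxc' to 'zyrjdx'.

Let D[i][j] be the edit distance between the first i characters of 'ezyrdxc' and the first j characters of 'zyrjdx', with D[i][0] = i, D[0][j] = j, and D[i][j] = D[i-1][j-1] if the characters match, else 1 + min(D[i-1][j], D[i][j-1], D[i-1][j-1]). Filling the table (rows: prefixes of 'ezyrdxc', columns: prefixes of 'zyrjdx'):
     ε  z  y  r  j  d  x
  ε  0  1  2  3  4  5  6
  e  1  1  2  3  4  5  6
  z  2  1  2  3  4  5  6
  y  3  2  1  2  3  4  5
  r  4  3  2  1  2  3  4
  d  5  4  3  2  2  2  3
  x  6  5  4  3  3  3  2
  c  7  6  5  4  4  4  3
The bottom-right entry gives D[7][6] = 3, so no sequence of fewer than 3 edits works. Backtracking through the table gives one optimal edit sequence (3 edits):
  ezyrdxc → zyrdxc (del e @1)
  zyrdxc → zyrjdxc (ins j @4)
  zyrjdxc → zyrjdx (del c @7)
Edit distance = 3.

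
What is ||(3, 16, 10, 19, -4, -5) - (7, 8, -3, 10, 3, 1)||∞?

max(|x_i - y_i|) = max(|3 - 7|, |16 - 8|, |10 - (-3)|, |19 - 10|, |-4 - 3|, |-5 - 1|) = max(4, 8, 13, 9, 7, 6) = 13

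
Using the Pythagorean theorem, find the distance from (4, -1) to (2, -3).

√(Σ(x_i - y_i)²) = √((4 - 2)² + (-1 - (-3))²)
= √(2² + 2²) = √(4 + 4) = √8 ≈ 2.8284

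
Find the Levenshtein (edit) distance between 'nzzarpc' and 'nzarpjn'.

Let D[i][j] be the edit distance between the first i characters of 'nzzarpc' and the first j characters of 'nzarpjn', with D[i][0] = i, D[0][j] = j, and D[i][j] = D[i-1][j-1] if the characters match, else 1 + min(D[i-1][j], D[i][j-1], D[i-1][j-1]). Filling the table (rows: prefixes of 'nzzarpc', columns: prefixes of 'nzarpjn'):
     ε  n  z  a  r  p  j  n
  ε  0  1  2  3  4  5  6  7
  n  1  0  1  2  3  4  5  6
  z  2  1  0  1  2  3  4  5
  z  3  2  1  1  2  3  4  5
  a  4  3  2  1  2  3  4  5
  r  5  4  3  2  1  2  3  4
  p  6  5  4  3  2  1  2  3
  c  7  6  5  4  3  2  2  3
The bottom-right entry gives D[7][7] = 3, so no sequence of fewer than 3 edits works. Backtracking through the table gives one optimal edit sequence (3 edits):
  nzzarpc → nzarpc (del z @2)
  nzarpc → nzarpjc (ins j @6)
  nzarpjc → nzarpjn (sub c→n @7)
Edit distance = 3.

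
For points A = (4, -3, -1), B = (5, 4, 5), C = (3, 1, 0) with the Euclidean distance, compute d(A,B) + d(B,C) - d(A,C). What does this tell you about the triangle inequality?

d(A,B) = √(1² + 7² + 6²) = √86 ≈ 9.2736, d(B,C) = √(2² + 3² + 5²) = √38 ≈ 6.1644, d(A,C) = √(1² + 4² + 1²) = √18 ≈ 4.2426.
d(A,B) + d(B,C) - d(A,C) = 9.2736 + 6.1644 - 4.2426 = 15.438 - 4.2426 = 11.1954 (to 4 decimal places). This is ≥ 0, so the triangle inequality holds for these points.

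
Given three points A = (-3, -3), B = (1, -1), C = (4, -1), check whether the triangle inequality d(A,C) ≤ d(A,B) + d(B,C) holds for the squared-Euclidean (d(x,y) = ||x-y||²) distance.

d(A,B) = 4² + 2² = 20, d(B,C) = 3² + 0² = 9, d(A,C) = 7² + 2² = 53.
d(A,C) = 53 > 20 + 9 = 29. Triangle inequality is VIOLATED. (Squared-Euclidean is not a metric — this is a counterexample.)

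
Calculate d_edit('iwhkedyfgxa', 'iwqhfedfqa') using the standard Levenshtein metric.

Let D[i][j] be the edit distance between the first i characters of 'iwhkedyfgxa' and the first j characters of 'iwqhfedfqa', with D[i][0] = i, D[0][j] = j, and D[i][j] = D[i-1][j-1] if the characters match, else 1 + min(D[i-1][j], D[i][j-1], D[i-1][j-1]). Filling the table (rows: prefixes of 'iwhkedyfgxa', columns: prefixes of 'iwqhfedfqa'):
     ε  i  w  q  h  f  e  d  f  q  a
  ε  0  1  2  3  4  5  6  7  8  9 10
  i  1  0  1  2  3  4  5  6  7  8  9
  w  2  1  0  1  2  3  4  5  6  7  8
  h  3  2  1  1  1  2  3  4  5  6  7
  k  4  3  2  2  2  2  3  4  5  6  7
  e  5  4  3  3  3  3  2  3  4  5  6
  d  6  5  4  4  4  4  3  2  3  4  5
  y  7  6  5  5  5  5  4  3  3  4  5
  f  8  7  6  6  6  5  5  4  3  4  5
  g  9  8  7  7  7  6  6  5  4  4  5
  x 10  9  8  8  8  7  7  6  5  5  5
  a 11 10  9  9  9  8  8  7  6  6  5
The bottom-right entry gives D[11][10] = 5, so no sequence of fewer than 5 edits works. Backtracking through the table gives one optimal edit sequence (5 edits):
  iwhkedyfgxa → iwqhkedyfgxa (ins q @3)
  iwqhkedyfgxa → iwqhfedyfgxa (sub k→f @5)
  iwqhfedyfgxa → iwqhfedfgxa (del y @8)
  iwqhfedfgxa → iwqhfedfxa (del g @9)
  iwqhfedfxa → iwqhfedfqa (sub x→q @9)
Edit distance = 5.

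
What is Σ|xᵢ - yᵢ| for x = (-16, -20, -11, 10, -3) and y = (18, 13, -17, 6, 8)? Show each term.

Σ|x_i - y_i| = |-16 - 18| + |-20 - 13| + |-11 - (-17)| + |10 - 6| + |-3 - 8| = 34 + 33 + 6 + 4 + 11 = 88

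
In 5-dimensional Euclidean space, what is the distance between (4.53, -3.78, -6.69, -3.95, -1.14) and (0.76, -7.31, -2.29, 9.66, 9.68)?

√(Σ(x_i - y_i)²) = √((4.53 - 0.76)² + (-3.78 - (-7.31))² + (-6.69 - (-2.29))² + (-3.95 - 9.66)² + (-1.14 - 9.68)²)
= √(3.77² + 3.53² + (-4.4)² + (-13.61)² + (-10.82)²) = √(14.2129 + 12.4609 + 19.36 + 185.2321 + 117.0724) = √348.3383 ≈ 18.6638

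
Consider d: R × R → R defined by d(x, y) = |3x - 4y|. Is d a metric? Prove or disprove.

No. d fails symmetry: d(7, 5) = |3·7 - 4·5| = |1| = 1, but d(5, 7) = |3·5 - 4·7| = |-13| = 13. Since 1 ≠ 13, d(x,y) ≠ d(y,x) in general.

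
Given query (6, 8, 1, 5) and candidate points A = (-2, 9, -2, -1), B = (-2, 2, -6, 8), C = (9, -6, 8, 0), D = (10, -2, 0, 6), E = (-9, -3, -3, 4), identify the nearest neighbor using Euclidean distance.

Distances: d(A) ≈ 10.4881, d(B) ≈ 12.5698, d(C) ≈ 16.7033, d(D) ≈ 10.8628, d(E) ≈ 19.0526. Nearest: A = (-2, 9, -2, -1) with distance 10.4881.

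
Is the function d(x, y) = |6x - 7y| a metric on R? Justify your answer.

No. d fails symmetry: d(4, 5) = |6·4 - 7·5| = |-11| = 11, but d(5, 4) = |6·5 - 7·4| = |2| = 2. Since 11 ≠ 2, d(x,y) ≠ d(y,x) in general.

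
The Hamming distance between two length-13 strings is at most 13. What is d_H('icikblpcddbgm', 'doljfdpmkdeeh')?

Differing positions: 1, 2, 3, 4, 5, 6, 8, 9, 11, 12, 13. Hamming distance = 11. The maximum possible Hamming distance for length-13 strings is 13, so d_H/13 = 11/13 ≈ 0.8462.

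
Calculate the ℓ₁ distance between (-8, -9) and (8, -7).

Σ|x_i - y_i| = |-8 - 8| + |-9 - (-7)| = 16 + 2 = 18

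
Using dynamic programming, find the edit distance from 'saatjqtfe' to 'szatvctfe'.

Let D[i][j] be the edit distance between the first i characters of 'saatjqtfe' and the first j characters of 'szatvctfe', with D[i][0] = i, D[0][j] = j, and D[i][j] = D[i-1][j-1] if the characters match, else 1 + min(D[i-1][j], D[i][j-1], D[i-1][j-1]). Filling the table (rows: prefixes of 'saatjqtfe', columns: prefixes of 'szatvctfe'):
     ε  s  z  a  t  v  c  t  f  e
  ε  0  1  2  3  4  5  6  7  8  9
  s  1  0  1  2  3  4  5  6  7  8
  a  2  1  1  1  2  3  4  5  6  7
  a  3  2  2  1  2  3  4  5  6  7
  t  4  3  3  2  1  2  3  4  5  6
  j  5  4  4  3  2  2  3  4  5  6
  q  6  5  5  4  3  3  3  4  5  6
  t  7  6  6  5  4  4  4  3  4  5
  f  8  7  7  6  5  5  5  4  3  4
  e  9  8  8  7  6  6  6  5  4  3
The bottom-right entry gives D[9][9] = 3, so no sequence of fewer than 3 edits works. Backtracking through the table gives one optimal edit sequence (3 edits):
  saatjqtfe → szatjqtfe (sub a→z @2)
  szatjqtfe → szatvqtfe (sub j→v @5)
  szatvqtfe → szatvctfe (sub q→c @6)
Edit distance = 3.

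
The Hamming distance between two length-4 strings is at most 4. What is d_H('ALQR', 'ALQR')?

Differing positions: none. Hamming distance = 0. The maximum possible Hamming distance for length-4 strings is 4, so d_H/4 = 0/4 = 0.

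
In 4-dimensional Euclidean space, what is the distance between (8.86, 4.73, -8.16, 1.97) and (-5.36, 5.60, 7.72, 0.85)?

√(Σ(x_i - y_i)²) = √((8.86 - (-5.36))² + (4.73 - 5.6)² + (-8.16 - 7.72)² + (1.97 - 0.85)²)
= √(14.22² + (-0.87)² + (-15.88)² + 1.12²) = √(202.2084 + 0.7569 + 252.1744 + 1.2544) = √456.3941 ≈ 21.3634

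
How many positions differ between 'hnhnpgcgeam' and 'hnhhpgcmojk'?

Differing positions: 4, 8, 9, 10, 11. Hamming distance = 5.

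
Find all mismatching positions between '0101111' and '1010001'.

Differing positions: 1, 2, 3, 4, 5, 6. Hamming distance = 6.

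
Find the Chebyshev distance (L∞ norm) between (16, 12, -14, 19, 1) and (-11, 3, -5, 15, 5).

max(|x_i - y_i|) = max(|16 - (-11)|, |12 - 3|, |-14 - (-5)|, |19 - 15|, |1 - 5|) = max(27, 9, 9, 4, 4) = 27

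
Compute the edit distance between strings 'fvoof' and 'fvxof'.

Let D[i][j] be the edit distance between the first i characters of 'fvoof' and the first j characters of 'fvxof', with D[i][0] = i, D[0][j] = j, and D[i][j] = D[i-1][j-1] if the characters match, else 1 + min(D[i-1][j], D[i][j-1], D[i-1][j-1]). Filling the table (rows: prefixes of 'fvoof', columns: prefixes of 'fvxof'):
     ε  f  v  x  o  f
  ε  0  1  2  3  4  5
  f  1  0  1  2  3  4
  v  2  1  0  1  2  3
  o  3  2  1  1  1  2
  o  4  3  2  2  1  2
  f  5  4  3  3  2  1
The bottom-right entry gives D[5][5] = 1, so no sequence of fewer than 1 edit works. Backtracking through the table gives one optimal edit sequence (1 edit):
  fvoof → fvxof (sub o→x @3)
Edit distance = 1.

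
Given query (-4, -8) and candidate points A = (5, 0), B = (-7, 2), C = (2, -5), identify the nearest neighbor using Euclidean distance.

Distances: d(A) ≈ 12.0416, d(B) ≈ 10.4403, d(C) ≈ 6.7082. Nearest: C = (2, -5) with distance 6.7082.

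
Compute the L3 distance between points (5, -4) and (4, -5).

(Σ|x_i - y_i|^3)^(1/3) = (|5 - 4|^3 + |-4 - (-5)|^3)^(1/3)
= (1^3 + 1^3)^(1/3) = (1 + 1)^(1/3) = (2)^(1/3) ≈ 1.2599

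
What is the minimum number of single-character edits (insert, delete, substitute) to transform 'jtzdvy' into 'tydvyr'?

Let D[i][j] be the edit distance between the first i characters of 'jtzdvy' and the first j characters of 'tydvyr', with D[i][0] = i, D[0][j] = j, and D[i][j] = D[i-1][j-1] if the characters match, else 1 + min(D[i-1][j], D[i][j-1], D[i-1][j-1]). Filling the table (rows: prefixes of 'jtzdvy', columns: prefixes of 'tydvyr'):
     ε  t  y  d  v  y  r
  ε  0  1  2  3  4  5  6
  j  1  1  2  3  4  5  6
  t  2  1  2  3  4  5  6
  z  3  2  2  3  4  5  6
  d  4  3  3  2  3  4  5
  v  5  4  4  3  2  3  4
  y  6  5  4  4  3  2  3
The bottom-right entry gives D[6][6] = 3, so no sequence of fewer than 3 edits works. Backtracking through the table gives one optimal edit sequence (3 edits):
  jtzdvy → tzdvy (del j @1)
  tzdvy → tydvy (sub z→y @2)
  tydvy → tydvyr (ins r @6)
Edit distance = 3.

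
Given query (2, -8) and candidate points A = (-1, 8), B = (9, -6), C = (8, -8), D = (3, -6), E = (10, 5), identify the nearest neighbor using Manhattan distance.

Distances: d(A) = 19, d(B) = 9, d(C) = 6, d(D) = 3, d(E) = 21. Nearest: D = (3, -6) with distance 3.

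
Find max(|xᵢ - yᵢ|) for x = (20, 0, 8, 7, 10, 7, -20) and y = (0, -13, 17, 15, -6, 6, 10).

max(|x_i - y_i|) = max(|20 - 0|, |0 - (-13)|, |8 - 17|, |7 - 15|, |10 - (-6)|, |7 - 6|, |-20 - 10|) = max(20, 13, 9, 8, 16, 1, 30) = 30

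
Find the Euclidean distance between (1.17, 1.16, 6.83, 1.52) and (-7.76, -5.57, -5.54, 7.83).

√(Σ(x_i - y_i)²) = √((1.17 - (-7.76))² + (1.16 - (-5.57))² + (6.83 - (-5.54))² + (1.52 - 7.83)²)
= √(8.93² + 6.73² + 12.37² + (-6.31)²) = √(79.7449 + 45.2929 + 153.0169 + 39.8161) = √317.8708 ≈ 17.8289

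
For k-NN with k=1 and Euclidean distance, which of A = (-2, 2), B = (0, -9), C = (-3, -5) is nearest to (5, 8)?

Distances: d(A) ≈ 9.2195, d(B) ≈ 17.72, d(C) ≈ 15.2643. Nearest: A = (-2, 2) with distance 9.2195.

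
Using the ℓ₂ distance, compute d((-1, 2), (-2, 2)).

(Σ|x_i - y_i|^2)^(1/2) = (|-1 - (-2)|^2 + |2 - 2|^2)^(1/2)
= (1^2 + 0^2)^(1/2) = (1 + 0)^(1/2) = (1)^(1/2) = 1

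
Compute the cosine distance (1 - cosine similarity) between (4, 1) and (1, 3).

With u = (4, 1), v = (1, 3):
u·v = 4·1 + 1·3 = 4 + 3 = 7.
|u| = √(4² + 1²) = √17, |v| = √(1² + 3²) = √10, so |u||v| = √(17·10) = √170.
cos θ = (u·v)/(|u||v|) = 7/√170 ≈ 0.5369
Cosine distance = 1 - cos θ ≈ 1 - 0.5369 = 0.4631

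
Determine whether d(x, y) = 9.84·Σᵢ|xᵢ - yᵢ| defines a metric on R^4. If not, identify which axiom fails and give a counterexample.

Yes. The L1 (Manhattan) norm induces a metric on R^4, and multiplying a metric by a positive constant 9.84 > 0 preserves all four axioms: non-negativity (9.84·||x-y|| ≥ 0), identity (9.84·||x-y|| = 0 ⟺ ||x-y|| = 0 ⟺ x = y), symmetry (||x-y|| = ||y-x||), and the triangle inequality (9.84·||x-z|| ≤ 9.84·||x-y|| + 9.84·||y-z||). So d is a metric.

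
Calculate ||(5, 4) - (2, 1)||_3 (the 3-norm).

(Σ|x_i - y_i|^3)^(1/3) = (|5 - 2|^3 + |4 - 1|^3)^(1/3)
= (3^3 + 3^3)^(1/3) = (27 + 27)^(1/3) = (54)^(1/3) ≈ 3.7798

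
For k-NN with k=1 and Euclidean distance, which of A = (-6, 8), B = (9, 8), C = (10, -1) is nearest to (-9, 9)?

Distances: d(A) ≈ 3.1623, d(B) ≈ 18.0278, d(C) ≈ 21.4709. Nearest: A = (-6, 8) with distance 3.1623.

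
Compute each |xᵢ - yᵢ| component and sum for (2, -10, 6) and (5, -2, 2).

Σ|x_i - y_i| = |2 - 5| + |-10 - (-2)| + |6 - 2| = 3 + 8 + 4 = 15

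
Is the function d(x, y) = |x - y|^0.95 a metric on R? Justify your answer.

Yes. With 0 < p = 0.95 ≤ 1, d(x,y) = |x-y|^0.95 is a metric on R. Non-negativity and symmetry are immediate; |x-y|^0.95 = 0 ⟺ |x-y| = 0 ⟺ x = y. For the triangle inequality, the function t ↦ t^0.95 is subadditive on [0,∞) when p ≤ 1, so |x-z|^0.95 ≤ (|x-y| + |y-z|)^0.95 ≤ |x-y|^0.95 + |y-z|^0.95.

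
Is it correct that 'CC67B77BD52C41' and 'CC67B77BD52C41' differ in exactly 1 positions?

Differing positions: none. Hamming distance = 0, so the claim that d_H = 1 is false.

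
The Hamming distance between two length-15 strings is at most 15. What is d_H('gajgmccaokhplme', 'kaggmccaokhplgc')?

Differing positions: 1, 3, 14, 15. Hamming distance = 4. The maximum possible Hamming distance for length-15 strings is 15, so d_H/15 = 4/15 ≈ 0.2667.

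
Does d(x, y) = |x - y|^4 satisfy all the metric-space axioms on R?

No. d(x,y) = |x-y|^4 fails the triangle inequality since p = 4 > 1. Counterexample: x = -1, y = 8, z = 9. d(x,z) = |-1 - 9|^4 = 10^4 = 10000, but d(x,y) + d(y,z) = 9^4 + 1^4 = 6561 + 1 = 6562. Since 10000 > 6562, the triangle inequality is violated.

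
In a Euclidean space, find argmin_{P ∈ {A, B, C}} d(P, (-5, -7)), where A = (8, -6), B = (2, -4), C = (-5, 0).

Distances: d(A) ≈ 13.0384, d(B) ≈ 7.6158, d(C) = 7. Nearest: C = (-5, 0) with distance 7.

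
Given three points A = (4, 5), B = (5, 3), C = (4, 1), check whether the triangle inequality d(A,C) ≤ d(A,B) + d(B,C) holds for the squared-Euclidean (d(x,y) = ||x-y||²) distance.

d(A,B) = 1² + 2² = 5, d(B,C) = 1² + 2² = 5, d(A,C) = 0² + 4² = 16.
d(A,C) = 16 > 5 + 5 = 10. Triangle inequality is VIOLATED. (Squared-Euclidean is not a metric — this is a counterexample.)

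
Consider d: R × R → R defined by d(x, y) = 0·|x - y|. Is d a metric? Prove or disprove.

No. With c = 0, d(x,y) = 0 for all x, y. This fails identity of indiscernibles: d(7, 8) = 0 but 7 ≠ 8.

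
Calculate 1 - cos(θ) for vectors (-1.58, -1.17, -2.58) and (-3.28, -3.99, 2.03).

With u = (-1.58, -1.17, -2.58), v = (-3.28, -3.99, 2.03):
u·v = (-1.58)·(-3.28) + (-1.17)·(-3.99) + (-2.58)·2.03 = 5.1824 + 4.6683 + (-5.2374) = 4.6133.
|u| = √((-1.58)² + (-1.17)² + (-2.58)²) = √(2.4964 + 1.3689 + 6.6564) = √10.5217, |v| = √((-3.28)² + (-3.99)² + 2.03²) = √(10.7584 + 15.9201 + 4.1209) = √30.7994.
cos θ = (u·v)/(|u||v|) = 4.6133/(√10.5217·√30.7994) ≈ 0.2563
Cosine distance = 1 - cos θ ≈ 1 - 0.2563 = 0.7437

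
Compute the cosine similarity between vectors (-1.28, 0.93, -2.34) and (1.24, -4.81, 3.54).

With u = (-1.28, 0.93, -2.34), v = (1.24, -4.81, 3.54):
u·v = (-1.28)·1.24 + 0.93·(-4.81) + (-2.34)·3.54 = (-1.5872) + (-4.4733) + (-8.2836) = -14.3441.
|u| = √((-1.28)² + 0.93² + (-2.34)²) = √(1.6384 + 0.8649 + 5.4756) = √7.9789, |v| = √(1.24² + (-4.81)² + 3.54²) = √(1.5376 + 23.1361 + 12.5316) = √37.2053.
cos θ = (u·v)/(|u||v|) = -14.3441/(√7.9789·√37.2053) ≈ -0.8325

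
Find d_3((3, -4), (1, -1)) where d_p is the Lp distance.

(Σ|x_i - y_i|^3)^(1/3) = (|3 - 1|^3 + |-4 - (-1)|^3)^(1/3)
= (2^3 + 3^3)^(1/3) = (8 + 27)^(1/3) = (35)^(1/3) ≈ 3.2711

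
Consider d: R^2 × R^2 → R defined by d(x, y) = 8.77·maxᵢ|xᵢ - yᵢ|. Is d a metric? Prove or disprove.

Yes. The L∞ (Chebyshev) norm induces a metric on R^2, and multiplying a metric by a positive constant 8.77 > 0 preserves all four axioms: non-negativity (8.77·||x-y|| ≥ 0), identity (8.77·||x-y|| = 0 ⟺ ||x-y|| = 0 ⟺ x = y), symmetry (||x-y|| = ||y-x||), and the triangle inequality (8.77·||x-z|| ≤ 8.77·||x-y|| + 8.77·||y-z||). So d is a metric.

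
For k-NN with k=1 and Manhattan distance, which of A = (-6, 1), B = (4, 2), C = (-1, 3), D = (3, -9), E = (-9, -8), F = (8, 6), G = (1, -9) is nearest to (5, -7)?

Distances: d(A) = 19, d(B) = 10, d(C) = 16, d(D) = 4, d(E) = 15, d(F) = 16, d(G) = 6. Nearest: D = (3, -9) with distance 4.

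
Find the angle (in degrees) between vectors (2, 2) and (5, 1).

With u = (2, 2), v = (5, 1):
u·v = 2·5 + 2·1 = 10 + 2 = 12.
|u| = √(2² + 2²) = √8, |v| = √(5² + 1²) = √26, so |u||v| = √(8·26) = √208.
cos θ = (u·v)/(|u||v|) = 12/√208 ≈ 0.83205
θ = arccos(0.83205) ≈ 33.69°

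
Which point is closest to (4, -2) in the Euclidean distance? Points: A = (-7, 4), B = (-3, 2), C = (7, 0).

Distances: d(A) ≈ 12.53, d(B) ≈ 8.0623, d(C) ≈ 3.6056. Nearest: C = (7, 0) with distance 3.6056.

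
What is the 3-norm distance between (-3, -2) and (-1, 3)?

(Σ|x_i - y_i|^3)^(1/3) = (|-3 - (-1)|^3 + |-2 - 3|^3)^(1/3)
= (2^3 + 5^3)^(1/3) = (8 + 125)^(1/3) = (133)^(1/3) ≈ 5.1045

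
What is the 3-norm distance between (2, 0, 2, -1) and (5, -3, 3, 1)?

(Σ|x_i - y_i|^3)^(1/3) = (|2 - 5|^3 + |0 - (-3)|^3 + |2 - 3|^3 + |-1 - 1|^3)^(1/3)
= (3^3 + 3^3 + 1^3 + 2^3)^(1/3) = (27 + 27 + 1 + 8)^(1/3) = (63)^(1/3) ≈ 3.9791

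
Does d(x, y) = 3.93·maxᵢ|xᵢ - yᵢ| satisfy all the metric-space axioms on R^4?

Yes. The L∞ (Chebyshev) norm induces a metric on R^4, and multiplying a metric by a positive constant 3.93 > 0 preserves all four axioms: non-negativity (3.93·||x-y|| ≥ 0), identity (3.93·||x-y|| = 0 ⟺ ||x-y|| = 0 ⟺ x = y), symmetry (||x-y|| = ||y-x||), and the triangle inequality (3.93·||x-z|| ≤ 3.93·||x-y|| + 3.93·||y-z||). So d is a metric.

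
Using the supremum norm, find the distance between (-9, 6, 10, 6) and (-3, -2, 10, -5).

max(|x_i - y_i|) = max(|-9 - (-3)|, |6 - (-2)|, |10 - 10|, |6 - (-5)|) = max(6, 8, 0, 11) = 11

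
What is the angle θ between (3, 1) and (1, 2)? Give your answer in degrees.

With u = (3, 1), v = (1, 2):
u·v = 3·1 + 1·2 = 3 + 2 = 5.
|u| = √(3² + 1²) = √10, |v| = √(1² + 2²) = √5, so |u||v| = √(10·5) = √50.
cos θ = (u·v)/(|u||v|) = 5/√50 ≈ 0.707107
θ = arccos(0.707107) ≈ 45°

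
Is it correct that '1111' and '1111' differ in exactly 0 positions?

Differing positions: none. Hamming distance = 0, so the claim is true.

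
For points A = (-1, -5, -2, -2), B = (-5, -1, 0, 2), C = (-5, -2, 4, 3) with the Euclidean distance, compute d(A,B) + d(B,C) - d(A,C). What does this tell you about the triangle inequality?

d(A,B) = √(4² + 4² + 2² + 4²) = √52 ≈ 7.2111, d(B,C) = √(0² + 1² + 4² + 1²) = √18 ≈ 4.2426, d(A,C) = √(4² + 3² + 6² + 5²) = √86 ≈ 9.2736.
d(A,B) + d(B,C) - d(A,C) = 7.2111 + 4.2426 - 9.2736 = 11.4537 - 9.2736 = 2.1801 (to 4 decimal places). This is ≥ 0, so the triangle inequality holds for these points.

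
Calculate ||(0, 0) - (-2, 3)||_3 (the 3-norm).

(Σ|x_i - y_i|^3)^(1/3) = (|0 - (-2)|^3 + |0 - 3|^3)^(1/3)
= (2^3 + 3^3)^(1/3) = (8 + 27)^(1/3) = (35)^(1/3) ≈ 3.2711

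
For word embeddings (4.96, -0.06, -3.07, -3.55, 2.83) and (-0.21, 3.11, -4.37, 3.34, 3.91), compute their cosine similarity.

With u = (4.96, -0.06, -3.07, -3.55, 2.83), v = (-0.21, 3.11, -4.37, 3.34, 3.91):
u·v = 4.96·(-0.21) + (-0.06)·3.11 + (-3.07)·(-4.37) + (-3.55)·3.34 + 2.83·3.91 = (-1.0416) + (-0.1866) + 13.4159 + (-11.857) + 11.0653 = 11.396.
|u| = √(4.96² + (-0.06)² + (-3.07)² + (-3.55)² + 2.83²) = √(24.6016 + 0.0036 + 9.4249 + 12.6025 + 8.0089) = √54.6415, |v| = √((-0.21)² + 3.11² + (-4.37)² + 3.34² + 3.91²) = √(0.0441 + 9.6721 + 19.0969 + 11.1556 + 15.2881) = √55.2568.
cos θ = (u·v)/(|u||v|) = 11.396/(√54.6415·√55.2568) ≈ 0.2074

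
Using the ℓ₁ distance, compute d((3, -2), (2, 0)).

Σ|x_i - y_i| = |3 - 2| + |-2 - 0| = 1 + 2 = 3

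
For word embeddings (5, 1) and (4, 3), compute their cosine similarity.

With u = (5, 1), v = (4, 3):
u·v = 5·4 + 1·3 = 20 + 3 = 23.
|u| = √(5² + 1²) = √26, |v| = √(4² + 3²) = √25, so |u||v| = √(26·25) = √650.
cos θ = (u·v)/(|u||v|) = 23/√650 ≈ 0.9021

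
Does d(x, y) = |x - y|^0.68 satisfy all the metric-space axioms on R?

Yes. With 0 < p = 0.68 ≤ 1, d(x,y) = |x-y|^0.68 is a metric on R. Non-negativity and symmetry are immediate; |x-y|^0.68 = 0 ⟺ |x-y| = 0 ⟺ x = y. For the triangle inequality, the function t ↦ t^0.68 is subadditive on [0,∞) when p ≤ 1, so |x-z|^0.68 ≤ (|x-y| + |y-z|)^0.68 ≤ |x-y|^0.68 + |y-z|^0.68.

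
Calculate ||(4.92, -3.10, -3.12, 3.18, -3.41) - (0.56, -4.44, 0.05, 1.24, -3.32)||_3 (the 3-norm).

(Σ|x_i - y_i|^3)^(1/3) = (|4.92 - 0.56|^3 + |-3.1 - (-4.44)|^3 + |-3.12 - 0.05|^3 + |3.18 - 1.24|^3 + |-3.41 - (-3.32)|^3)^(1/3)
= (4.36^3 + 1.34^3 + 3.17^3 + 1.94^3 + 0.09^3)^(1/3) ≈ (82.8819 + 2.4061 + 31.855 + 7.3014 + 0.0007)^(1/3) = (124.4451)^(1/3) ≈ 4.9926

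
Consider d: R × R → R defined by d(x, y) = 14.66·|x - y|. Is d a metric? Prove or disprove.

Yes. Since |x - y| is a metric on R and 14.66 > 0, the positive scalar multiple 14.66·|x - y| is also a metric: scaling by a positive constant preserves non-negativity, identity (d=0 ⟺ |x-y|=0 ⟺ x=y), symmetry, and the triangle inequality.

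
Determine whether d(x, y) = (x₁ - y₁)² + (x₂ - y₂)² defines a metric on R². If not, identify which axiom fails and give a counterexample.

No. The squared Euclidean distance fails the triangle inequality. Counterexample: x = (0, 0), y = (4, 2), z = (8, 4). d(x,z) = 8² + 4² = 80, but d(x,y) + d(y,z) = (4² + 2²) + (4² + 2²) = 20 + 20 = 40. Since 80 > 40, the triangle inequality is violated. (Note: √d, the ordinary Euclidean distance, IS a metric.)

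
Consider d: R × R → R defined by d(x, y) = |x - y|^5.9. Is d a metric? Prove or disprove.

No. d(x,y) = |x-y|^5.9 fails the triangle inequality since p = 5.9 > 1. Counterexample: x = -5, y = 5, z = 11. d(x,z) = |-5 - 11|^5.9 = 16^5.9 ≈ 12714752.1156, but d(x,y) + d(y,z) = 10^5.9 + 6^5.9 ≈ 794328.2347 + 39002.4939 = 833330.7286. Since 12714752.1156 > 833330.7286, the triangle inequality is violated.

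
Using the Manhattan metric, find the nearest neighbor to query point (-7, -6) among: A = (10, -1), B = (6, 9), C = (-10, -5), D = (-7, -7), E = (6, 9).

Distances: d(A) = 22, d(B) = 28, d(C) = 4, d(D) = 1, d(E) = 28. Nearest: D = (-7, -7) with distance 1.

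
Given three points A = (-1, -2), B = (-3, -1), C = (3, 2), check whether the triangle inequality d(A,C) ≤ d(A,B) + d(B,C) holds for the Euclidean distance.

d(A,B) = √(2² + 1²) = √5 ≈ 2.2361, d(B,C) = √(6² + 3²) = √45 ≈ 6.7082, d(A,C) = √(4² + 4²) = √32 ≈ 5.6569.
d(A,C) ≈ 5.6569 ≤ 2.2361 + 6.7082 = 8.9443. Triangle inequality is satisfied.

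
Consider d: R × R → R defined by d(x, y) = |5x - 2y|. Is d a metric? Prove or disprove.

No. d fails symmetry: d(4, 6) = |5·4 - 2·6| = |8| = 8, but d(6, 4) = |5·6 - 2·4| = |22| = 22. Since 8 ≠ 22, d(x,y) ≠ d(y,x) in general.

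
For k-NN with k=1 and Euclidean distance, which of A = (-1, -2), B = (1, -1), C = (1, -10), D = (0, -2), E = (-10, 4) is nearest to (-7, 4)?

Distances: d(A) ≈ 8.4853, d(B) ≈ 9.434, d(C) ≈ 16.1245, d(D) ≈ 9.2195, d(E) = 3. Nearest: E = (-10, 4) with distance 3.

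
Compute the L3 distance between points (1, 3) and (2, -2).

(Σ|x_i - y_i|^3)^(1/3) = (|1 - 2|^3 + |3 - (-2)|^3)^(1/3)
= (1^3 + 5^3)^(1/3) = (1 + 125)^(1/3) = (126)^(1/3) ≈ 5.0133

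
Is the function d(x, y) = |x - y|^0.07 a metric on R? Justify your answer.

Yes. With 0 < p = 0.07 ≤ 1, d(x,y) = |x-y|^0.07 is a metric on R. Non-negativity and symmetry are immediate; |x-y|^0.07 = 0 ⟺ |x-y| = 0 ⟺ x = y. For the triangle inequality, the function t ↦ t^0.07 is subadditive on [0,∞) when p ≤ 1, so |x-z|^0.07 ≤ (|x-y| + |y-z|)^0.07 ≤ |x-y|^0.07 + |y-z|^0.07.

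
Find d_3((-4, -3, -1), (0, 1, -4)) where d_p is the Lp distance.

(Σ|x_i - y_i|^3)^(1/3) = (|-4 - 0|^3 + |-3 - 1|^3 + |-1 - (-4)|^3)^(1/3)
= (4^3 + 4^3 + 3^3)^(1/3) = (64 + 64 + 27)^(1/3) = (155)^(1/3) ≈ 5.3717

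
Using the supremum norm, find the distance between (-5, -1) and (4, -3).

max(|x_i - y_i|) = max(|-5 - 4|, |-1 - (-3)|) = max(9, 2) = 9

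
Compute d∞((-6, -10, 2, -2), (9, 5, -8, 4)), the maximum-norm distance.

max(|x_i - y_i|) = max(|-6 - 9|, |-10 - 5|, |2 - (-8)|, |-2 - 4|) = max(15, 15, 10, 6) = 15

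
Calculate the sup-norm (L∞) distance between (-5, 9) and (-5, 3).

max(|x_i - y_i|) = max(|-5 - (-5)|, |9 - 3|) = max(0, 6) = 6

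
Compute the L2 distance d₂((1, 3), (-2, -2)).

√(Σ(x_i - y_i)²) = √((1 - (-2))² + (3 - (-2))²)
= √(3² + 5²) = √(9 + 25) = √34 ≈ 5.831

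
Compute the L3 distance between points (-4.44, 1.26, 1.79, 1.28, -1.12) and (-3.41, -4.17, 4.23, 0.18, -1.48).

(Σ|x_i - y_i|^3)^(1/3) = (|-4.44 - (-3.41)|^3 + |1.26 - (-4.17)|^3 + |1.79 - 4.23|^3 + |1.28 - 0.18|^3 + |-1.12 - (-1.48)|^3)^(1/3)
= (1.03^3 + 5.43^3 + 2.44^3 + 1.1^3 + 0.36^3)^(1/3) ≈ (1.0927 + 160.103 + 14.5268 + 1.331 + 0.0467)^(1/3) = (177.1002)^(1/3) ≈ 5.6157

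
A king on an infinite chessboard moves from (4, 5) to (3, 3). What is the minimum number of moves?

max(|x_i - y_i|) = max(|4 - 3|, |5 - 3|) = max(1, 2) = 2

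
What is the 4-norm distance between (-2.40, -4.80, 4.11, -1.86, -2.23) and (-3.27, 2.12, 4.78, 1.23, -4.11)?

(Σ|x_i - y_i|^4)^(1/4) = (|-2.4 - (-3.27)|^4 + |-4.8 - 2.12|^4 + |4.11 - 4.78|^4 + |-1.86 - 1.23|^4 + |-2.23 - (-4.11)|^4)^(1/4)
= (0.87^4 + 6.92^4 + 0.67^4 + 3.09^4 + 1.88^4)^(1/4) ≈ (0.5729 + 2293.1073 + 0.2015 + 91.1662 + 12.492)^(1/4) = (2397.5399)^(1/4) ≈ 6.9975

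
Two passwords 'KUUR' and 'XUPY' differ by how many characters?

Differing positions: 1, 3, 4. Hamming distance = 3.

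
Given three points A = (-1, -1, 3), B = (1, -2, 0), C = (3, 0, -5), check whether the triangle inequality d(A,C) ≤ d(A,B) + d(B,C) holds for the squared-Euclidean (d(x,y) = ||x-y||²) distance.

d(A,B) = 2² + 1² + 3² = 14, d(B,C) = 2² + 2² + 5² = 33, d(A,C) = 4² + 1² + 8² = 81.
d(A,C) = 81 > 14 + 33 = 47. Triangle inequality is VIOLATED. (Squared-Euclidean is not a metric — this is a counterexample.)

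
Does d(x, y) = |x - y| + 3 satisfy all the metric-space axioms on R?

No. d fails identity of indiscernibles (specifically d(x,x) = 0): d(-3, -3) = |-3 - (-3)| + 3 = 0 + 3 = 3 ≠ 0.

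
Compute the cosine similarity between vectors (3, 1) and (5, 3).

With u = (3, 1), v = (5, 3):
u·v = 3·5 + 1·3 = 15 + 3 = 18.
|u| = √(3² + 1²) = √10, |v| = √(5² + 3²) = √34, so |u||v| = √(10·34) = √340.
cos θ = (u·v)/(|u||v|) = 18/√340 ≈ 0.9762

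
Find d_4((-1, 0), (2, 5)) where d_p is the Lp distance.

(Σ|x_i - y_i|^4)^(1/4) = (|-1 - 2|^4 + |0 - 5|^4)^(1/4)
= (3^4 + 5^4)^(1/4) = (81 + 625)^(1/4) = (706)^(1/4) ≈ 5.1547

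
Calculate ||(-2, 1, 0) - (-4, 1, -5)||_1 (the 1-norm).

Σ|x_i - y_i| = |-2 - (-4)| + |1 - 1| + |0 - (-5)| = 2 + 0 + 5 = 7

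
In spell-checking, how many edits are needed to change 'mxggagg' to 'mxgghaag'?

Let D[i][j] be the edit distance between the first i characters of 'mxggagg' and the first j characters of 'mxgghaag', with D[i][0] = i, D[0][j] = j, and D[i][j] = D[i-1][j-1] if the characters match, else 1 + min(D[i-1][j], D[i][j-1], D[i-1][j-1]). Filling the table (rows: prefixes of 'mxggagg', columns: prefixes of 'mxgghaag'):
     ε  m  x  g  g  h  a  a  g
  ε  0  1  2  3  4  5  6  7  8
  m  1  0  1  2  3  4  5  6  7
  x  2  1  0  1  2  3  4  5  6
  g  3  2  1  0  1  2  3  4  5
  g  4  3  2  1  0  1  2  3  4
  a  5  4  3  2  1  1  1  2  3
  g  6  5  4  3  2  2  2  2  2
  g  7  6  5  4  3  3  3  3  2
The bottom-right entry gives D[7][8] = 2, so no sequence of fewer than 2 edits works. Backtracking through the table gives one optimal edit sequence (2 edits):
  mxggagg → mxgghagg (ins h @5)
  mxgghagg → mxgghaag (sub g→a @7)
Edit distance = 2.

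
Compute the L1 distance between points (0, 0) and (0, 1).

Σ|x_i - y_i| = |0 - 0| + |0 - 1| = 0 + 1 = 1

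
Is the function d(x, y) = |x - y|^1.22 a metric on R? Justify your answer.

No. d(x,y) = |x-y|^1.22 fails the triangle inequality since p = 1.22 > 1. Counterexample: x = 0, y = 4, z = 14. d(x,z) = |0 - 14|^1.22 = 14^1.22 ≈ 25.0194, but d(x,y) + d(y,z) = 4^1.22 + 10^1.22 ≈ 5.4264 + 16.5959 = 22.0223. Since 25.0194 > 22.0223, the triangle inequality is violated.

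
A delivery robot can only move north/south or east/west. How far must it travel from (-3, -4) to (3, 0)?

Σ|x_i - y_i| = |-3 - 3| + |-4 - 0| = 6 + 4 = 10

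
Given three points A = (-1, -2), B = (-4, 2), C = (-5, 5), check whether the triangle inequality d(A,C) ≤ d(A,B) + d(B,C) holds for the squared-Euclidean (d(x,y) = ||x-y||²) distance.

d(A,B) = 3² + 4² = 25, d(B,C) = 1² + 3² = 10, d(A,C) = 4² + 7² = 65.
d(A,C) = 65 > 25 + 10 = 35. Triangle inequality is VIOLATED. (Squared-Euclidean is not a metric — this is a counterexample.)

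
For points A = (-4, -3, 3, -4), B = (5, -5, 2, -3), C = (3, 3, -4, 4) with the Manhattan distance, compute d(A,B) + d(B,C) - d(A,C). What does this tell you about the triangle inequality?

d(A,B) = 9 + 2 + 1 + 1 = 13, d(B,C) = 2 + 8 + 6 + 7 = 23, d(A,C) = 7 + 6 + 7 + 8 = 28.
d(A,B) + d(B,C) - d(A,C) = 13 + 23 - 28 = 36 - 28 = 8. This is ≥ 0, so the triangle inequality holds for these points.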